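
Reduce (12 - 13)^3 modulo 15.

12 - 13 = -1 ≡ 14 (mod 15)
(14)^3 ≡ 14 (mod 15)

14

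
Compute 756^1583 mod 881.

19

756^1 ≡ 756 (mod 881)
756^2 ≡ 756^2 = 571536 ≡ 648 (mod 881)
756^4 ≡ 648^2 = 419904 ≡ 548 (mod 881)
756^8 ≡ 548^2 = 300304 ≡ 764 (mod 881)
756^16 ≡ 764^2 = 583696 ≡ 474 (mod 881)
756^32 ≡ 474^2 = 224676 ≡ 21 (mod 881)
756^64 ≡ 21^2 = 441 (mod 881)
756^128 ≡ 441^2 = 194481 ≡ 661 (mod 881)
756^256 ≡ 661^2 = 436921 ≡ 826 (mod 881)
756^512 ≡ 826^2 = 682276 ≡ 382 (mod 881)
756^1024 ≡ 382^2 = 145924 ≡ 559 (mod 881)
756^1583 = 756^1024 · 756^512 · 756^32 · 756^8 · 756^4 · 756^2 · 756^1 ≡ 559 · 382 · 21 · 764 · 548 · 648 · 756 (mod 881).
Accumulate the product:
559 · 382 = 213538 ≡ 336
336 · 21 = 7056 ≡ 8
8 · 764 = 6112 ≡ 826
826 · 548 = 452648 ≡ 695
695 · 648 = 450360 ≡ 169
169 · 756 = 127764 ≡ 19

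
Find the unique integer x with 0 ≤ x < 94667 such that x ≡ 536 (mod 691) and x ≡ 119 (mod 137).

94512

691⁻¹ mod 137: 691·23 ≡ 1 (mod 137), so 691⁻¹ ≡ 23.
x = 536 + 691·((119 − 536)·23 mod 137) = 536 + 691·136 = 94512.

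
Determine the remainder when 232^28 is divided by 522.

232

232^1 ≡ 232 (mod 522)
232^2 ≡ 232^2 = 53824 ≡ 58 (mod 522)
232^4 ≡ 58^2 = 3364 ≡ 232 (mod 522)
232^8 ≡ 232^2 = 53824 ≡ 58 (mod 522)
232^16 ≡ 58^2 = 3364 ≡ 232 (mod 522)
232^28 = 232^16 * 232^8 * 232^4 ≡ 232 * 58 * 232 (mod 522).
Accumulate the product:
232 * 58 = 13456 ≡ 406
406 * 232 = 94192 ≡ 232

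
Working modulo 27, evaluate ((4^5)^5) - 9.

13

(4)^5 ≡ 25 (mod 27)
(25)^5 ≡ 22 (mod 27)
22 - 9 = 13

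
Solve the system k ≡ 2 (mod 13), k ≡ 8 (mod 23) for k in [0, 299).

54

13⁻¹ mod 23: 13*16 ≡ 1 (mod 23), so 13⁻¹ ≡ 16.
k = 2 + 13*((8 − 2)*16 mod 23) = 2 + 13*4 = 54.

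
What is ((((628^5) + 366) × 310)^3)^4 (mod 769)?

705

(628)^5 ≡ 569 (mod 769)
569 + 366 = 935 ≡ 166 (mod 769)
166 × 310 = 51460 ≡ 706 (mod 769)
(706)^3 ≡ 647 (mod 769)
(647)^4 ≡ 705 (mod 769)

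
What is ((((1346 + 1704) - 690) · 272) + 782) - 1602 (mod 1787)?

1346 + 1704 = 3050 ≡ 1263 (mod 1787)
1263 - 690 = 573
573 · 272 = 155856 ≡ 387 (mod 1787)
387 + 782 = 1169
1169 - 1602 = -433 ≡ 1354 (mod 1787)

1354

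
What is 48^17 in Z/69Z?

18

Compute successive squares:
48^1 ≡ 48 (mod 69)
48^2 ≡ 48^2 = 2304 ≡ 27 (mod 69)
48^4 ≡ 27^2 = 729 ≡ 39 (mod 69)
48^8 ≡ 39^2 = 1521 ≡ 3 (mod 69)
48^16 ≡ 3^2 = 9 (mod 69)
48^17 = 48^16 × 48^1 ≡ 9 × 48 (mod 69).
9 × 48 = 432 ≡ 18 (mod 69).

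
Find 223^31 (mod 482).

By square-and-multiply:
31 in binary is 11111, i.e. 31 = 16 + 8 + 4 + 2 + 1.
223^1 ≡ 223 (mod 482)
223^2 ≡ 223^2 = 49729 ≡ 83 (mod 482)
223^4 ≡ 83^2 = 6889 ≡ 141 (mod 482)
223^8 ≡ 141^2 = 19881 ≡ 119 (mod 482)
223^16 ≡ 119^2 = 14161 ≡ 183 (mod 482)
223^31 = 223^16 * 223^8 * 223^4 * 223^2 * 223^1 ≡ 183 * 119 * 141 * 83 * 223 (mod 482).
Accumulate the product:
183 * 119 = 21777 ≡ 87
87 * 141 = 12267 ≡ 217
217 * 83 = 18011 ≡ 177
177 * 223 = 39471 ≡ 429

429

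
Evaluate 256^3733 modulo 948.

184

256^1 ≡ 256 (mod 948)
256^2 ≡ 256^2 = 65536 ≡ 124 (mod 948)
256^4 ≡ 124^2 = 15376 ≡ 208 (mod 948)
256^8 ≡ 208^2 = 43264 ≡ 604 (mod 948)
256^16 ≡ 604^2 = 364816 ≡ 784 (mod 948)
256^32 ≡ 784^2 = 614656 ≡ 352 (mod 948)
256^64 ≡ 352^2 = 123904 ≡ 664 (mod 948)
256^128 ≡ 664^2 = 440896 ≡ 76 (mod 948)
256^256 ≡ 76^2 = 5776 ≡ 88 (mod 948)
256^512 ≡ 88^2 = 7744 ≡ 160 (mod 948)
256^1024 ≡ 160^2 = 25600 ≡ 4 (mod 948)
256^2048 ≡ 4^2 = 16 (mod 948)
256^3733 = 256^2048 × 256^1024 × 256^512 × 256^128 × 256^16 × 256^4 × 256^1 ≡ 16 × 4 × 160 × 76 × 784 × 208 × 256 (mod 948).
Accumulate the product:
16 × 4 = 64
64 × 160 = 10240 ≡ 760
760 × 76 = 57760 ≡ 880
880 × 784 = 689920 ≡ 724
724 × 208 = 150592 ≡ 808
808 × 256 = 206848 ≡ 184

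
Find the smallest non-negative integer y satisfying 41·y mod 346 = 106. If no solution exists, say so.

gcd(41, 346) = 1, so a unique solution mod 346 exists.
41⁻¹ ≡ 211 (mod 346).
y ≡ 211·106 ≡ 222 (mod 346).

222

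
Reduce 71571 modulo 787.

741

71571 = 90×787 + 741, so 71571 ≡ 741 (mod 787).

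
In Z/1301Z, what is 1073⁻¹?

1301 = 1×1073 + 228
1073 = 4×228 + 161
228 = 1×161 + 67
161 = 2×67 + 27
67 = 2×27 + 13
27 = 2×13 + 1
13 = 13×1 + 0
gcd(1073, 1301) = 1, so the inverse exists.
Bézout: 1 = −80×1301 + 97×1073.
So 1073⁻¹ ≡ 97 (mod 1301).

97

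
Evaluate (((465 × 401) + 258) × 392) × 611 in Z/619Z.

149

465 × 401 = 186465 ≡ 146 (mod 619)
146 + 258 = 404
404 × 392 = 158368 ≡ 523 (mod 619)
523 × 611 = 319553 ≡ 149 (mod 619)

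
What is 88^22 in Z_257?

Using repeated squaring:
88^1 ≡ 88 (mod 257)
88^2 ≡ 88^2 = 7744 ≡ 34 (mod 257)
88^4 ≡ 34^2 = 1156 ≡ 128 (mod 257)
88^8 ≡ 128^2 = 16384 ≡ 193 (mod 257)
88^16 ≡ 193^2 = 37249 ≡ 241 (mod 257)
88^22 = 88^16 · 88^4 · 88^2 ≡ 241 · 128 · 34 (mod 257).
Accumulate the product:
241 · 128 = 30848 ≡ 8
8 · 34 = 272 ≡ 15

15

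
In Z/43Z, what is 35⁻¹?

16

Apply the Euclidean algorithm and back-substitute:
43 = 1×35 + 8
35 = 4×8 + 3
8 = 2×3 + 2
3 = 1×2 + 1
2 = 2×1 + 0
gcd(35, 43) = 1, so the inverse exists.
Bézout: 1 = −13×43 + 16×35.
So 35⁻¹ ≡ 16 (mod 43).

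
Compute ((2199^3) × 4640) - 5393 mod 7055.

1497

(2199)^3 ≡ 114 (mod 7055)
114 × 4640 = 528960 ≡ 6890 (mod 7055)
6890 - 5393 = 1497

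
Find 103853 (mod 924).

365

103853 = 112*924 + 365, so 103853 ≡ 365 (mod 924).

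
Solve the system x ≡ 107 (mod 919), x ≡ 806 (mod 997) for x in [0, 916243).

802394

919⁻¹ mod 997: 919×703 ≡ 1 (mod 997), so 919⁻¹ ≡ 703.
x = 107 + 919×((806 − 107)×703 mod 997) = 107 + 919×873 = 802394.
Check: 802394 mod 919 = 107, 802394 mod 997 = 806. ✓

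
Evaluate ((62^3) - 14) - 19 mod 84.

(62)^3 ≡ 20 (mod 84)
20 - 14 = 6
6 - 19 = -13 ≡ 71 (mod 84)

71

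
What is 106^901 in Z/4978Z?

334

901 in binary is 1110000101, i.e. 901 = 512 + 256 + 128 + 4 + 1.
106^1 ≡ 106 (mod 4978)
106^2 ≡ 106^2 = 11236 ≡ 1280 (mod 4978)
106^4 ≡ 1280^2 = 1638400 ≡ 638 (mod 4978)
106^8 ≡ 638^2 = 407044 ≡ 3826 (mod 4978)
106^16 ≡ 3826^2 = 14638276 ≡ 2956 (mod 4978)
106^32 ≡ 2956^2 = 8737936 ≡ 1546 (mod 4978)
106^64 ≡ 1546^2 = 2390116 ≡ 676 (mod 4978)
106^128 ≡ 676^2 = 456976 ≡ 3978 (mod 4978)
106^256 ≡ 3978^2 = 15824484 ≡ 4400 (mod 4978)
106^512 ≡ 4400^2 = 19360000 ≡ 558 (mod 4978)
106^901 = 106^512 × 106^256 × 106^128 × 106^4 × 106^1 ≡ 558 × 4400 × 3978 × 638 × 106 (mod 4978).
Accumulate the product:
558 × 4400 = 2455200 ≡ 1046
1046 × 3978 = 4160988 ≡ 4358
4358 × 638 = 2780404 ≡ 2680
2680 × 106 = 284080 ≡ 334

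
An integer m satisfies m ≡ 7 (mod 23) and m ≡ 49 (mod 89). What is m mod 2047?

23⁻¹ mod 89: 23*31 ≡ 1 (mod 89), so 23⁻¹ ≡ 31.
m = 7 + 23*((49 − 7)*31 mod 89) = 7 + 23*56 = 1295.

1295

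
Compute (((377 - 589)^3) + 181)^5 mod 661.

476

377 - 589 = -212 ≡ 449 (mod 661)
(449)^3 ≡ 187 (mod 661)
187 + 181 = 368
(368)^5 ≡ 476 (mod 661)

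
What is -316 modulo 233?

-316 = -2*233 + 150, so -316 ≡ 150 (mod 233).

150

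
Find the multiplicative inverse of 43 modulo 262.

195

By the extended Euclidean algorithm:
262 = 6×43 + 4
43 = 10×4 + 3
4 = 1×3 + 1
3 = 3×1 + 0
gcd(43, 262) = 1, so the inverse exists.
Back-substitute for 1:
1 = 1×4 − 1×3
  = −1×43 + 11×4
  = 11×262 − 67×43
So 43⁻¹ ≡ −67 ≡ 195 (mod 262).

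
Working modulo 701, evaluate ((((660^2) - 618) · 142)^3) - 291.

(660)^2 ≡ 279 (mod 701)
279 - 618 = -339 ≡ 362 (mod 701)
362 · 142 = 51404 ≡ 231 (mod 701)
(231)^3 ≡ 7 (mod 701)
7 - 291 = -284 ≡ 417 (mod 701)

417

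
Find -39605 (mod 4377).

4165

-39605 = -10·4377 + 4165, so -39605 ≡ 4165 (mod 4377).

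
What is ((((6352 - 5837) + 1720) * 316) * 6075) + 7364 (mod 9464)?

6352 - 5837 = 515
515 + 1720 = 2235
2235 * 316 = 706260 ≡ 5924 (mod 9464)
5924 * 6075 = 35988300 ≡ 6172 (mod 9464)
6172 + 7364 = 13536 ≡ 4072 (mod 9464)

4072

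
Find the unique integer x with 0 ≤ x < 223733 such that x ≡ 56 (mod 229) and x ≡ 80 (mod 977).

229⁻¹ mod 977: 229×64 ≡ 1 (mod 977), so 229⁻¹ ≡ 64.
x = 56 + 229×((80 − 56)×64 mod 977) = 56 + 229×559 = 128067.

128067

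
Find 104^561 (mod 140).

561 in binary is 1000110001, i.e. 561 = 512 + 32 + 16 + 1.
104^1 ≡ 104 (mod 140)
104^2 ≡ 104^2 = 10816 ≡ 36 (mod 140)
104^4 ≡ 36^2 = 1296 ≡ 36 (mod 140)
104^8 ≡ 36^2 = 1296 ≡ 36 (mod 140)
104^16 ≡ 36^2 = 1296 ≡ 36 (mod 140)
104^32 ≡ 36^2 = 1296 ≡ 36 (mod 140)
104^64 ≡ 36^2 = 1296 ≡ 36 (mod 140)
104^128 ≡ 36^2 = 1296 ≡ 36 (mod 140)
104^256 ≡ 36^2 = 1296 ≡ 36 (mod 140)
104^512 ≡ 36^2 = 1296 ≡ 36 (mod 140)
104^561 = 104^512 × 104^32 × 104^16 × 104^1 ≡ 36 × 36 × 36 × 104 (mod 140).
Accumulate the product:
36 × 36 = 1296 ≡ 36
36 × 36 = 1296 ≡ 36
36 × 104 = 3744 ≡ 104

104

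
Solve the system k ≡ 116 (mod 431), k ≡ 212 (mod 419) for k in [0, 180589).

3564

431⁻¹ mod 419: 431×35 ≡ 1 (mod 419), so 431⁻¹ ≡ 35.
k = 116 + 431×((212 − 116)×35 mod 419) = 116 + 431×8 = 3564.
Check: 3564 mod 431 = 116, 3564 mod 419 = 212. ✓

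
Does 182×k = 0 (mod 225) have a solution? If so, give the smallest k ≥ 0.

gcd(182, 225) = 1, so a unique solution mod 225 exists.
182⁻¹ ≡ 68 (mod 225).
k ≡ 68×0 ≡ 0 (mod 225).

0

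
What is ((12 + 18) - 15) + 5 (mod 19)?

12 + 18 = 30 ≡ 11 (mod 19)
11 - 15 = -4 ≡ 15 (mod 19)
15 + 5 = 20 ≡ 1 (mod 19)

1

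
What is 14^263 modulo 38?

32

By square-and-multiply:
14^1 ≡ 14 (mod 38)
14^2 ≡ 14^2 = 196 ≡ 6 (mod 38)
14^4 ≡ 6^2 = 36 (mod 38)
14^8 ≡ 36^2 = 1296 ≡ 4 (mod 38)
14^16 ≡ 4^2 = 16 (mod 38)
14^32 ≡ 16^2 = 256 ≡ 28 (mod 38)
14^64 ≡ 28^2 = 784 ≡ 24 (mod 38)
14^128 ≡ 24^2 = 576 ≡ 6 (mod 38)
14^256 ≡ 6^2 = 36 (mod 38)
14^263 = 14^256 × 14^4 × 14^2 × 14^1 ≡ 36 × 36 × 6 × 14 (mod 38).
Accumulate the product:
36 × 36 = 1296 ≡ 4
4 × 6 = 24
24 × 14 = 336 ≡ 32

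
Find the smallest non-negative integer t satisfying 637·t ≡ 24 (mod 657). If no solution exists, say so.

gcd(637, 657) = 1, so a unique solution mod 657 exists.
637⁻¹ ≡ 427 (mod 657).
t ≡ 427·24 ≡ 393 (mod 657).

393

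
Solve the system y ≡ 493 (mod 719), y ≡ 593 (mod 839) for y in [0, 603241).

719⁻¹ mod 839: 719*832 ≡ 1 (mod 839), so 719⁻¹ ≡ 832.
y = 493 + 719*((593 − 493)*832 mod 839) = 493 + 719*139 = 100434.
Check: 100434 mod 719 = 493, 100434 mod 839 = 593. ✓

100434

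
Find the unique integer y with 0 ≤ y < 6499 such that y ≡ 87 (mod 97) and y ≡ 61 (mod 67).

1736

97⁻¹ mod 67: 97·38 ≡ 1 (mod 67), so 97⁻¹ ≡ 38.
y = 87 + 97·((61 − 87)·38 mod 67) = 87 + 97·17 = 1736.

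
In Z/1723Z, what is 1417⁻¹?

Apply the Euclidean algorithm and back-substitute:
1723 = 1*1417 + 306
1417 = 4*306 + 193
306 = 1*193 + 113
193 = 1*113 + 80
113 = 1*80 + 33
80 = 2*33 + 14
33 = 2*14 + 5
14 = 2*5 + 4
5 = 1*4 + 1
4 = 4*1 + 0
gcd(1417, 1723) = 1, so the inverse exists.
Back-substitute for 1:
1 = 1*5 − 1*4
  = −1*14 + 3*5
  = 3*33 − 7*14
  = −7*80 + 17*33
  = 17*113 − 24*80
  = −24*193 + 41*113
  = 41*306 − 65*193
  = −65*1417 + 301*306
  = 301*1723 − 366*1417
So 1417⁻¹ ≡ −366 ≡ 1357 (mod 1723).

1357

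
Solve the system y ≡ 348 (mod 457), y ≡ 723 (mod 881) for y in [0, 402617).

457⁻¹ mod 881: 457·534 ≡ 1 (mod 881), so 457⁻¹ ≡ 534.
y = 348 + 457·((723 − 348)·534 mod 881) = 348 + 457·263 = 120539.
Check: 120539 mod 457 = 348, 120539 mod 881 = 723. ✓

120539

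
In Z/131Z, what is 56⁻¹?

124

By the extended Euclidean algorithm:
131 = 2·56 + 19
56 = 2·19 + 18
19 = 1·18 + 1
18 = 18·1 + 0
gcd(56, 131) = 1, so the inverse exists.
Back-substitute for 1:
1 = 1·19 − 1·18
  = −1·56 + 3·19
  = 3·131 − 7·56
So 56⁻¹ ≡ −7 ≡ 124 (mod 131).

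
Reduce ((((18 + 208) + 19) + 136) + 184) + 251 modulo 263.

27

18 + 208 = 226
226 + 19 = 245
245 + 136 = 381 ≡ 118 (mod 263)
118 + 184 = 302 ≡ 39 (mod 263)
39 + 251 = 290 ≡ 27 (mod 263)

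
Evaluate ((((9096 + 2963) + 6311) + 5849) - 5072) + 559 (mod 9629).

9096 + 2963 = 12059 ≡ 2430 (mod 9629)
2430 + 6311 = 8741
8741 + 5849 = 14590 ≡ 4961 (mod 9629)
4961 - 5072 = -111 ≡ 9518 (mod 9629)
9518 + 559 = 10077 ≡ 448 (mod 9629)

448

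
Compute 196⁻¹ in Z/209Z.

16

By the extended Euclidean algorithm:
209 = 1·196 + 13
196 = 15·13 + 1
13 = 13·1 + 0
gcd(196, 209) = 1, so the inverse exists.
Back-substitute for 1:
1 = 1·196 − 15·13
  = −15·209 + 16·196
So 196⁻¹ ≡ 16 (mod 209).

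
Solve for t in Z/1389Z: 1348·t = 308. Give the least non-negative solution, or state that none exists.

128

gcd(1348, 1389) = 1, so a unique solution mod 1389 exists.
1348⁻¹ ≡ 271 (mod 1389).
t ≡ 271·308 ≡ 128 (mod 1389).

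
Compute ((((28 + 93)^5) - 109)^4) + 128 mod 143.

28 + 93 = 121
(121)^5 ≡ 88 (mod 143)
88 - 109 = -21 ≡ 122 (mod 143)
(122)^4 ≡ 1 (mod 143)
1 + 128 = 129

129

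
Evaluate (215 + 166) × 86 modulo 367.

215 + 166 = 381 ≡ 14 (mod 367)
14 × 86 = 1204 ≡ 103 (mod 367)

103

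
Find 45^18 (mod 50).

25

18 in binary is 10010, i.e. 18 = 16 + 2.
45^1 ≡ 45 (mod 50)
45^2 ≡ 45^2 = 2025 ≡ 25 (mod 50)
45^4 ≡ 25^2 = 625 ≡ 25 (mod 50)
45^8 ≡ 25^2 = 625 ≡ 25 (mod 50)
45^16 ≡ 25^2 = 625 ≡ 25 (mod 50)
45^18 = 45^16 * 45^2 ≡ 25 * 25 (mod 50).
25 * 25 = 625 ≡ 25 (mod 50).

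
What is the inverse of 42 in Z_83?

2

Run the extended Euclidean algorithm:
83 = 1·42 + 41
42 = 1·41 + 1
41 = 41·1 + 0
gcd(42, 83) = 1, so the inverse exists.
Back-substitute for 1:
1 = 1·42 − 1·41
  = −1·83 + 2·42
So 42⁻¹ ≡ 2 (mod 83).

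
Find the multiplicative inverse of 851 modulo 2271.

1361

Run the extended Euclidean algorithm:
2271 = 2×851 + 569
851 = 1×569 + 282
569 = 2×282 + 5
282 = 56×5 + 2
5 = 2×2 + 1
2 = 2×1 + 0
gcd(851, 2271) = 1, so the inverse exists.
Bézout: 1 = 341×2271 − 910×851.
So 851⁻¹ ≡ −910 ≡ 1361 (mod 2271).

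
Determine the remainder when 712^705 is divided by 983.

954

Using repeated squaring:
705 in binary is 1011000001, i.e. 705 = 512 + 128 + 64 + 1.
712^1 ≡ 712 (mod 983)
712^2 ≡ 712^2 = 506944 ≡ 699 (mod 983)
712^4 ≡ 699^2 = 488601 ≡ 50 (mod 983)
712^8 ≡ 50^2 = 2500 ≡ 534 (mod 983)
712^16 ≡ 534^2 = 285156 ≡ 86 (mod 983)
712^32 ≡ 86^2 = 7396 ≡ 515 (mod 983)
712^64 ≡ 515^2 = 265225 ≡ 798 (mod 983)
712^128 ≡ 798^2 = 636804 ≡ 803 (mod 983)
712^256 ≡ 803^2 = 644809 ≡ 944 (mod 983)
712^512 ≡ 944^2 = 891136 ≡ 538 (mod 983)
712^705 = 712^512 * 712^128 * 712^64 * 712^1 ≡ 538 * 803 * 798 * 712 (mod 983).
Accumulate the product:
538 * 803 = 432014 ≡ 477
477 * 798 = 380646 ≡ 225
225 * 712 = 160200 ≡ 954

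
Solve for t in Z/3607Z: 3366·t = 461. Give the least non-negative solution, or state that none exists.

gcd(3366, 3607) = 1, so a unique solution mod 3607 exists.
3366⁻¹ ≡ 449 (mod 3607).
t ≡ 449·461 ≡ 1390 (mod 3607).

1390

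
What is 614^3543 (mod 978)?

3543 in binary is 110111010111, i.e. 3543 = 2048 + 1024 + 256 + 128 + 64 + 16 + 4 + 2 + 1.
614^1 ≡ 614 (mod 978)
614^2 ≡ 614^2 = 376996 ≡ 466 (mod 978)
614^4 ≡ 466^2 = 217156 ≡ 40 (mod 978)
614^8 ≡ 40^2 = 1600 ≡ 622 (mod 978)
614^16 ≡ 622^2 = 386884 ≡ 574 (mod 978)
614^32 ≡ 574^2 = 329476 ≡ 868 (mod 978)
614^64 ≡ 868^2 = 753424 ≡ 364 (mod 978)
614^128 ≡ 364^2 = 132496 ≡ 466 (mod 978)
614^256 ≡ 466^2 = 217156 ≡ 40 (mod 978)
614^512 ≡ 40^2 = 1600 ≡ 622 (mod 978)
614^1024 ≡ 622^2 = 386884 ≡ 574 (mod 978)
614^2048 ≡ 574^2 = 329476 ≡ 868 (mod 978)
614^3543 = 614^2048 · 614^1024 · 614^256 · 614^128 · 614^64 · 614^16 · 614^4 · 614^2 · 614^1 ≡ 868 · 574 · 40 · 466 · 364 · 574 · 40 · 466 · 614 (mod 978).
Accumulate the product:
868 · 574 = 498232 ≡ 430
430 · 40 = 17200 ≡ 574
574 · 466 = 267484 ≡ 490
490 · 364 = 178360 ≡ 364
364 · 574 = 208936 ≡ 622
622 · 40 = 24880 ≡ 430
430 · 466 = 200380 ≡ 868
868 · 614 = 532952 ≡ 920

920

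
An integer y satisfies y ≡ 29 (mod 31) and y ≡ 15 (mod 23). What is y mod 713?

31⁻¹ mod 23: 31·3 ≡ 1 (mod 23), so 31⁻¹ ≡ 3.
y = 29 + 31·((15 − 29)·3 mod 23) = 29 + 31·4 = 153.
Check: 153 mod 31 = 29, 153 mod 23 = 15. ✓

153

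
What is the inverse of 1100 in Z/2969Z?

2081

Apply the Euclidean algorithm and back-substitute:
2969 = 2*1100 + 769
1100 = 1*769 + 331
769 = 2*331 + 107
331 = 3*107 + 10
107 = 10*10 + 7
10 = 1*7 + 3
7 = 2*3 + 1
3 = 3*1 + 0
gcd(1100, 2969) = 1, so the inverse exists.
Bézout: 1 = 329*2969 − 888*1100.
So 1100⁻¹ ≡ −888 ≡ 2081 (mod 2969).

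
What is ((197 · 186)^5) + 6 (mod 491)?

5

197 · 186 = 36642 ≡ 308 (mod 491)
(308)^5 ≡ 490 (mod 491)
490 + 6 = 496 ≡ 5 (mod 491)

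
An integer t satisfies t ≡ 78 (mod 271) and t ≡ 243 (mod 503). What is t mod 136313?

271⁻¹ mod 503: 271·258 ≡ 1 (mod 503), so 271⁻¹ ≡ 258.
t = 78 + 271·((243 − 78)·258 mod 503) = 78 + 271·318 = 86256.
Check: 86256 mod 271 = 78, 86256 mod 503 = 243. ✓

86256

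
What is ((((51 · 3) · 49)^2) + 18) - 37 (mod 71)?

51 · 3 = 153 ≡ 11 (mod 71)
11 · 49 = 539 ≡ 42 (mod 71)
(42)^2 ≡ 60 (mod 71)
60 + 18 = 78 ≡ 7 (mod 71)
7 - 37 = -30 ≡ 41 (mod 71)

41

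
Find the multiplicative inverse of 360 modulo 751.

436

Apply the Euclidean algorithm and back-substitute:
751 = 2*360 + 31
360 = 11*31 + 19
31 = 1*19 + 12
19 = 1*12 + 7
12 = 1*7 + 5
7 = 1*5 + 2
5 = 2*2 + 1
2 = 2*1 + 0
gcd(360, 751) = 1, so the inverse exists.
Bézout: 1 = 151*751 − 315*360.
So 360⁻¹ ≡ −315 ≡ 436 (mod 751).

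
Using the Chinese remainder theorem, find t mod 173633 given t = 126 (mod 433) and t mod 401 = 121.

433⁻¹ mod 401: 433×188 ≡ 1 (mod 401), so 433⁻¹ ≡ 188.
t = 126 + 433×((121 − 126)×188 mod 401) = 126 + 433×263 = 114005.
Check: 114005 mod 433 = 126, 114005 mod 401 = 121. ✓

114005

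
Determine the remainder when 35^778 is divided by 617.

37

Using repeated squaring:
778 in binary is 1100001010, i.e. 778 = 512 + 256 + 8 + 2.
35^1 ≡ 35 (mod 617)
35^2 ≡ 35^2 = 1225 ≡ 608 (mod 617)
35^4 ≡ 608^2 = 369664 ≡ 81 (mod 617)
35^8 ≡ 81^2 = 6561 ≡ 391 (mod 617)
35^16 ≡ 391^2 = 152881 ≡ 482 (mod 617)
35^32 ≡ 482^2 = 232324 ≡ 332 (mod 617)
35^64 ≡ 332^2 = 110224 ≡ 398 (mod 617)
35^128 ≡ 398^2 = 158404 ≡ 452 (mod 617)
35^256 ≡ 452^2 = 204304 ≡ 77 (mod 617)
35^512 ≡ 77^2 = 5929 ≡ 376 (mod 617)
35^778 = 35^512 · 35^256 · 35^8 · 35^2 ≡ 376 · 77 · 391 · 608 (mod 617).
Accumulate the product:
376 · 77 = 28952 ≡ 570
570 · 391 = 222870 ≡ 133
133 · 608 = 80864 ≡ 37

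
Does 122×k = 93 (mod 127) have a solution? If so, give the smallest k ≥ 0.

83

gcd(122, 127) = 1, so a unique solution mod 127 exists.
122⁻¹ ≡ 76 (mod 127).
k ≡ 76×93 ≡ 83 (mod 127).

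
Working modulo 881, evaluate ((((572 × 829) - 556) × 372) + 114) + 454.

572 × 829 = 474188 ≡ 210 (mod 881)
210 - 556 = -346 ≡ 535 (mod 881)
535 × 372 = 199020 ≡ 795 (mod 881)
795 + 114 = 909 ≡ 28 (mod 881)
28 + 454 = 482

482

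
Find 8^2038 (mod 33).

16

Using repeated squaring:
2038 in binary is 11111110110, i.e. 2038 = 1024 + 512 + 256 + 128 + 64 + 32 + 16 + 4 + 2.
8^1 ≡ 8 (mod 33)
8^2 ≡ 8^2 = 64 ≡ 31 (mod 33)
8^4 ≡ 31^2 = 961 ≡ 4 (mod 33)
8^8 ≡ 4^2 = 16 (mod 33)
8^16 ≡ 16^2 = 256 ≡ 25 (mod 33)
8^32 ≡ 25^2 = 625 ≡ 31 (mod 33)
8^64 ≡ 31^2 = 961 ≡ 4 (mod 33)
8^128 ≡ 4^2 = 16 (mod 33)
8^256 ≡ 16^2 = 256 ≡ 25 (mod 33)
8^512 ≡ 25^2 = 625 ≡ 31 (mod 33)
8^1024 ≡ 31^2 = 961 ≡ 4 (mod 33)
8^2038 = 8^1024 × 8^512 × 8^256 × 8^128 × 8^64 × 8^32 × 8^16 × 8^4 × 8^2 ≡ 4 × 31 × 25 × 16 × 4 × 31 × 25 × 4 × 31 (mod 33).
Accumulate the product:
4 × 31 = 124 ≡ 25
25 × 25 = 625 ≡ 31
31 × 16 = 496 ≡ 1
1 × 4 = 4
4 × 31 = 124 ≡ 25
25 × 25 = 625 ≡ 31
31 × 4 = 124 ≡ 25
25 × 31 = 775 ≡ 16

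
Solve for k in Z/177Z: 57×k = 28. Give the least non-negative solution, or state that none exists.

gcd(57, 177) = 3, and 3 does not divide 28.
So the congruence has no solution.

no solution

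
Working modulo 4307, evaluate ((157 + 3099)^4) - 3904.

157 + 3099 = 3256
(3256)^4 ≡ 422 (mod 4307)
422 - 3904 = -3482 ≡ 825 (mod 4307)

825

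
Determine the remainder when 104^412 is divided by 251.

154

Using repeated squaring:
104^1 ≡ 104 (mod 251)
104^2 ≡ 104^2 = 10816 ≡ 23 (mod 251)
104^4 ≡ 23^2 = 529 ≡ 27 (mod 251)
104^8 ≡ 27^2 = 729 ≡ 227 (mod 251)
104^16 ≡ 227^2 = 51529 ≡ 74 (mod 251)
104^32 ≡ 74^2 = 5476 ≡ 205 (mod 251)
104^64 ≡ 205^2 = 42025 ≡ 108 (mod 251)
104^128 ≡ 108^2 = 11664 ≡ 118 (mod 251)
104^256 ≡ 118^2 = 13924 ≡ 119 (mod 251)
104^412 = 104^256 × 104^128 × 104^16 × 104^8 × 104^4 ≡ 119 × 118 × 74 × 227 × 27 (mod 251).
Accumulate the product:
119 × 118 = 14042 ≡ 237
237 × 74 = 17538 ≡ 219
219 × 227 = 49713 ≡ 15
15 × 27 = 405 ≡ 154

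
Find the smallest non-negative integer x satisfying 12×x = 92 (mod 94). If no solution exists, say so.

39

gcd(12, 94) = 2, and 2 | 92, so solutions exist.
Divide through by 2: 6×x ≡ 46 (mod 47).
6⁻¹ ≡ 8 (mod 47).
x ≡ 8×46 ≡ 39 (mod 47).
The smallest non-negative solution is x = 39.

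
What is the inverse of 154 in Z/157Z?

Apply the Euclidean algorithm and back-substitute:
157 = 1·154 + 3
154 = 51·3 + 1
3 = 3·1 + 0
gcd(154, 157) = 1, so the inverse exists.
Back-substitute for 1:
1 = 1·154 − 51·3
  = −51·157 + 52·154
So 154⁻¹ ≡ 52 (mod 157).

52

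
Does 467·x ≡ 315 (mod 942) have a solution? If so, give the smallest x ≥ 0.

39

gcd(467, 942) = 1, so a unique solution mod 942 exists.
467⁻¹ ≡ 353 (mod 942).
x ≡ 353·315 ≡ 39 (mod 942).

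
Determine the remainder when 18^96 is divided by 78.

66

96 in binary is 1100000, i.e. 96 = 64 + 32.
18^1 ≡ 18 (mod 78)
18^2 ≡ 18^2 = 324 ≡ 12 (mod 78)
18^4 ≡ 12^2 = 144 ≡ 66 (mod 78)
18^8 ≡ 66^2 = 4356 ≡ 66 (mod 78)
18^16 ≡ 66^2 = 4356 ≡ 66 (mod 78)
18^32 ≡ 66^2 = 4356 ≡ 66 (mod 78)
18^64 ≡ 66^2 = 4356 ≡ 66 (mod 78)
18^96 = 18^64 · 18^32 ≡ 66 · 66 (mod 78).
66 · 66 = 4356 ≡ 66 (mod 78).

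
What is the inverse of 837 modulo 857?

557

By the extended Euclidean algorithm:
857 = 1·837 + 20
837 = 41·20 + 17
20 = 1·17 + 3
17 = 5·3 + 2
3 = 1·2 + 1
2 = 2·1 + 0
gcd(837, 857) = 1, so the inverse exists.
Bézout: 1 = 293·857 − 300·837.
So 837⁻¹ ≡ −300 ≡ 557 (mod 857).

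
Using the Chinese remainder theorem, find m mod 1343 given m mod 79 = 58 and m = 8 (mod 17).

1164

79⁻¹ mod 17: 79×14 ≡ 1 (mod 17), so 79⁻¹ ≡ 14.
m = 58 + 79×((8 − 58)×14 mod 17) = 58 + 79×14 = 1164.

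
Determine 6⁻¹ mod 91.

91 = 15*6 + 1
6 = 6*1 + 0
gcd(6, 91) = 1, so the inverse exists.
Back-substitute for 1:
1 = 1*91 − 15*6
So 6⁻¹ ≡ −15 ≡ 76 (mod 91).

76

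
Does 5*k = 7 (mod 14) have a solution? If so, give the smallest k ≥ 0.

gcd(5, 14) = 1, so a unique solution mod 14 exists.
5⁻¹ ≡ 3 (mod 14).
k ≡ 3*7 ≡ 7 (mod 14).

7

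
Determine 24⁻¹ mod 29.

By the extended Euclidean algorithm:
29 = 1·24 + 5
24 = 4·5 + 4
5 = 1·4 + 1
4 = 4·1 + 0
gcd(24, 29) = 1, so the inverse exists.
Back-substitute for 1:
1 = 1·5 − 1·4
  = −1·24 + 5·5
  = 5·29 − 6·24
So 24⁻¹ ≡ −6 ≡ 23 (mod 29).

23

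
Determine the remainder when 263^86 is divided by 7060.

2989

86 in binary is 1010110, i.e. 86 = 64 + 16 + 4 + 2.
263^1 ≡ 263 (mod 7060)
263^2 ≡ 263^2 = 69169 ≡ 5629 (mod 7060)
263^4 ≡ 5629^2 = 31685641 ≡ 361 (mod 7060)
263^8 ≡ 361^2 = 130321 ≡ 3241 (mod 7060)
263^16 ≡ 3241^2 = 10504081 ≡ 5861 (mod 7060)
263^32 ≡ 5861^2 = 34351321 ≡ 4421 (mod 7060)
263^64 ≡ 4421^2 = 19545241 ≡ 3161 (mod 7060)
263^86 = 263^64 * 263^16 * 263^4 * 263^2 ≡ 3161 * 5861 * 361 * 5629 (mod 7060).
Accumulate the product:
3161 * 5861 = 18526621 ≡ 1181
1181 * 361 = 426341 ≡ 2741
2741 * 5629 = 15429089 ≡ 2989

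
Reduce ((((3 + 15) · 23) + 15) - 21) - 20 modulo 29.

11

3 + 15 = 18
18 · 23 = 414 ≡ 8 (mod 29)
8 + 15 = 23
23 - 21 = 2
2 - 20 = -18 ≡ 11 (mod 29)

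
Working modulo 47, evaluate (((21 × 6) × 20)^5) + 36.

21 × 6 = 126 ≡ 32 (mod 47)
32 × 20 = 640 ≡ 29 (mod 47)
(29)^5 ≡ 20 (mod 47)
20 + 36 = 56 ≡ 9 (mod 47)

9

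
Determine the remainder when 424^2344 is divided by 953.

By square-and-multiply:
2344 in binary is 100100101000, i.e. 2344 = 2048 + 256 + 32 + 8.
424^1 ≡ 424 (mod 953)
424^2 ≡ 424^2 = 179776 ≡ 612 (mod 953)
424^4 ≡ 612^2 = 374544 ≡ 15 (mod 953)
424^8 ≡ 15^2 = 225 (mod 953)
424^16 ≡ 225^2 = 50625 ≡ 116 (mod 953)
424^32 ≡ 116^2 = 13456 ≡ 114 (mod 953)
424^64 ≡ 114^2 = 12996 ≡ 607 (mod 953)
424^128 ≡ 607^2 = 368449 ≡ 591 (mod 953)
424^256 ≡ 591^2 = 349281 ≡ 483 (mod 953)
424^512 ≡ 483^2 = 233289 ≡ 757 (mod 953)
424^1024 ≡ 757^2 = 573049 ≡ 296 (mod 953)
424^2048 ≡ 296^2 = 87616 ≡ 893 (mod 953)
424^2344 = 424^2048 · 424^256 · 424^32 · 424^8 ≡ 893 · 483 · 114 · 225 (mod 953).
Accumulate the product:
893 · 483 = 431319 ≡ 563
563 · 114 = 64182 ≡ 331
331 · 225 = 74475 ≡ 141

141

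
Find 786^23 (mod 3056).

1776

Using repeated squaring:
23 in binary is 10111, i.e. 23 = 16 + 4 + 2 + 1.
786^1 ≡ 786 (mod 3056)
786^2 ≡ 786^2 = 617796 ≡ 484 (mod 3056)
786^4 ≡ 484^2 = 234256 ≡ 2000 (mod 3056)
786^8 ≡ 2000^2 = 4000000 ≡ 2752 (mod 3056)
786^16 ≡ 2752^2 = 7573504 ≡ 736 (mod 3056)
786^23 = 786^16 · 786^4 · 786^2 · 786^1 ≡ 736 · 2000 · 484 · 786 (mod 3056).
Accumulate the product:
736 · 2000 = 1472000 ≡ 2064
2064 · 484 = 998976 ≡ 2720
2720 · 786 = 2137920 ≡ 1776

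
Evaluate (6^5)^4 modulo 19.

(6)^5 ≡ 5 (mod 19)
(5)^4 ≡ 17 (mod 19)

17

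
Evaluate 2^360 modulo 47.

9

2^1 ≡ 2 (mod 47)
2^2 ≡ 2^2 = 4 (mod 47)
2^4 ≡ 4^2 = 16 (mod 47)
2^8 ≡ 16^2 = 256 ≡ 21 (mod 47)
2^16 ≡ 21^2 = 441 ≡ 18 (mod 47)
2^32 ≡ 18^2 = 324 ≡ 42 (mod 47)
2^64 ≡ 42^2 = 1764 ≡ 25 (mod 47)
2^128 ≡ 25^2 = 625 ≡ 14 (mod 47)
2^256 ≡ 14^2 = 196 ≡ 8 (mod 47)
2^360 = 2^256 * 2^64 * 2^32 * 2^8 ≡ 8 * 25 * 42 * 21 (mod 47).
Accumulate the product:
8 * 25 = 200 ≡ 12
12 * 42 = 504 ≡ 34
34 * 21 = 714 ≡ 9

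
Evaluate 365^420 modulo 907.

Using repeated squaring:
420 in binary is 110100100, i.e. 420 = 256 + 128 + 32 + 4.
365^1 ≡ 365 (mod 907)
365^2 ≡ 365^2 = 133225 ≡ 803 (mod 907)
365^4 ≡ 803^2 = 644809 ≡ 839 (mod 907)
365^8 ≡ 839^2 = 703921 ≡ 89 (mod 907)
365^16 ≡ 89^2 = 7921 ≡ 665 (mod 907)
365^32 ≡ 665^2 = 442225 ≡ 516 (mod 907)
365^64 ≡ 516^2 = 266256 ≡ 505 (mod 907)
365^128 ≡ 505^2 = 255025 ≡ 158 (mod 907)
365^256 ≡ 158^2 = 24964 ≡ 475 (mod 907)
365^420 = 365^256 · 365^128 · 365^32 · 365^4 ≡ 475 · 158 · 516 · 839 (mod 907).
Accumulate the product:
475 · 158 = 75050 ≡ 676
676 · 516 = 348816 ≡ 528
528 · 839 = 442992 ≡ 376

376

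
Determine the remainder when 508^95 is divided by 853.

402

Compute successive squares:
95 in binary is 1011111, i.e. 95 = 64 + 16 + 8 + 4 + 2 + 1.
508^1 ≡ 508 (mod 853)
508^2 ≡ 508^2 = 258064 ≡ 458 (mod 853)
508^4 ≡ 458^2 = 209764 ≡ 779 (mod 853)
508^8 ≡ 779^2 = 606841 ≡ 358 (mod 853)
508^16 ≡ 358^2 = 128164 ≡ 214 (mod 853)
508^32 ≡ 214^2 = 45796 ≡ 587 (mod 853)
508^64 ≡ 587^2 = 344569 ≡ 810 (mod 853)
508^95 = 508^64 × 508^16 × 508^8 × 508^4 × 508^2 × 508^1 ≡ 810 × 214 × 358 × 779 × 458 × 508 (mod 853).
Accumulate the product:
810 × 214 = 173340 ≡ 181
181 × 358 = 64798 ≡ 823
823 × 779 = 641117 ≡ 514
514 × 458 = 235412 ≡ 837
837 × 508 = 425196 ≡ 402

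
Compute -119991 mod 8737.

2327

-119991 = -14*8737 + 2327, so -119991 ≡ 2327 (mod 8737).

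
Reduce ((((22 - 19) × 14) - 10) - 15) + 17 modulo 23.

11

22 - 19 = 3
3 × 14 = 42 ≡ 19 (mod 23)
19 - 10 = 9
9 - 15 = -6 ≡ 17 (mod 23)
17 + 17 = 34 ≡ 11 (mod 23)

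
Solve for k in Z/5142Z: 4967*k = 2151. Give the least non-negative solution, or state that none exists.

1545

gcd(4967, 5142) = 1, so a unique solution mod 5142 exists.
4967⁻¹ ≡ 3761 (mod 5142).
k ≡ 3761*2151 ≡ 1545 (mod 5142).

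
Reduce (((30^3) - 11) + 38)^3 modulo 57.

45

(30)^3 ≡ 39 (mod 57)
39 - 11 = 28
28 + 38 = 66 ≡ 9 (mod 57)
(9)^3 ≡ 45 (mod 57)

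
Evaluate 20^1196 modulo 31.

7

Using repeated squaring:
1196 in binary is 10010101100, i.e. 1196 = 1024 + 128 + 32 + 8 + 4.
20^1 ≡ 20 (mod 31)
20^2 ≡ 20^2 = 400 ≡ 28 (mod 31)
20^4 ≡ 28^2 = 784 ≡ 9 (mod 31)
20^8 ≡ 9^2 = 81 ≡ 19 (mod 31)
20^16 ≡ 19^2 = 361 ≡ 20 (mod 31)
20^32 ≡ 20^2 = 400 ≡ 28 (mod 31)
20^64 ≡ 28^2 = 784 ≡ 9 (mod 31)
20^128 ≡ 9^2 = 81 ≡ 19 (mod 31)
20^256 ≡ 19^2 = 361 ≡ 20 (mod 31)
20^512 ≡ 20^2 = 400 ≡ 28 (mod 31)
20^1024 ≡ 28^2 = 784 ≡ 9 (mod 31)
20^1196 = 20^1024 × 20^128 × 20^32 × 20^8 × 20^4 ≡ 9 × 19 × 28 × 19 × 9 (mod 31).
Accumulate the product:
9 × 19 = 171 ≡ 16
16 × 28 = 448 ≡ 14
14 × 19 = 266 ≡ 18
18 × 9 = 162 ≡ 7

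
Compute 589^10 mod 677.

Using repeated squaring:
10 in binary is 1010, i.e. 10 = 8 + 2.
589^1 ≡ 589 (mod 677)
589^2 ≡ 589^2 = 346921 ≡ 297 (mod 677)
589^4 ≡ 297^2 = 88209 ≡ 199 (mod 677)
589^8 ≡ 199^2 = 39601 ≡ 335 (mod 677)
589^10 = 589^8 * 589^2 ≡ 335 * 297 (mod 677).
335 * 297 = 99495 ≡ 653 (mod 677).

653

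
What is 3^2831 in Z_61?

Compute successive squares:
2831 in binary is 101100001111, i.e. 2831 = 2048 + 512 + 256 + 8 + 4 + 2 + 1.
3^1 ≡ 3 (mod 61)
3^2 ≡ 3^2 = 9 (mod 61)
3^4 ≡ 9^2 = 81 ≡ 20 (mod 61)
3^8 ≡ 20^2 = 400 ≡ 34 (mod 61)
3^16 ≡ 34^2 = 1156 ≡ 58 (mod 61)
3^32 ≡ 58^2 = 3364 ≡ 9 (mod 61)
3^64 ≡ 9^2 = 81 ≡ 20 (mod 61)
3^128 ≡ 20^2 = 400 ≡ 34 (mod 61)
3^256 ≡ 34^2 = 1156 ≡ 58 (mod 61)
3^512 ≡ 58^2 = 3364 ≡ 9 (mod 61)
3^1024 ≡ 9^2 = 81 ≡ 20 (mod 61)
3^2048 ≡ 20^2 = 400 ≡ 34 (mod 61)
3^2831 = 3^2048 × 3^512 × 3^256 × 3^8 × 3^4 × 3^2 × 3^1 ≡ 34 × 9 × 58 × 34 × 20 × 9 × 3 (mod 61).
Accumulate the product:
34 × 9 = 306 ≡ 1
1 × 58 = 58
58 × 34 = 1972 ≡ 20
20 × 20 = 400 ≡ 34
34 × 9 = 306 ≡ 1
1 × 3 = 3

3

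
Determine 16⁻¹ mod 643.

201

643 = 40*16 + 3
16 = 5*3 + 1
3 = 3*1 + 0
gcd(16, 643) = 1, so the inverse exists.
Bézout: 1 = −5*643 + 201*16.
So 16⁻¹ ≡ 201 (mod 643).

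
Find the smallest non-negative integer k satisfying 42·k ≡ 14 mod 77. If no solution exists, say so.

4

gcd(42, 77) = 7, and 7 | 14, so solutions exist.
Divide through by 7: 6·k ≡ 2 (mod 11).
6⁻¹ ≡ 2 (mod 11).
k ≡ 2·2 ≡ 4 (mod 11).
The smallest non-negative solution is k = 4.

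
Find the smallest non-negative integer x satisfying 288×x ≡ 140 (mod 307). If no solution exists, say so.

gcd(288, 307) = 1, so a unique solution mod 307 exists.
288⁻¹ ≡ 210 (mod 307).
x ≡ 210×140 ≡ 235 (mod 307).

235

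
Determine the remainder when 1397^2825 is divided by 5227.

874

2825 in binary is 101100001001, i.e. 2825 = 2048 + 512 + 256 + 8 + 1.
1397^1 ≡ 1397 (mod 5227)
1397^2 ≡ 1397^2 = 1951609 ≡ 1938 (mod 5227)
1397^4 ≡ 1938^2 = 3755844 ≡ 2858 (mod 5227)
1397^8 ≡ 2858^2 = 8168164 ≡ 3590 (mod 5227)
1397^16 ≡ 3590^2 = 12888100 ≡ 3545 (mod 5227)
1397^32 ≡ 3545^2 = 12567025 ≡ 1317 (mod 5227)
1397^64 ≡ 1317^2 = 1734489 ≡ 4352 (mod 5227)
1397^128 ≡ 4352^2 = 18939904 ≡ 2483 (mod 5227)
1397^256 ≡ 2483^2 = 6165289 ≡ 2656 (mod 5227)
1397^512 ≡ 2656^2 = 7054336 ≡ 3113 (mod 5227)
1397^1024 ≡ 3113^2 = 9690769 ≡ 5138 (mod 5227)
1397^2048 ≡ 5138^2 = 26399044 ≡ 2694 (mod 5227)
1397^2825 = 1397^2048 * 1397^512 * 1397^256 * 1397^8 * 1397^1 ≡ 2694 * 3113 * 2656 * 3590 * 1397 (mod 5227).
Accumulate the product:
2694 * 3113 = 8386422 ≡ 2314
2314 * 2656 = 6145984 ≡ 4259
4259 * 3590 = 15289810 ≡ 835
835 * 1397 = 1166495 ≡ 874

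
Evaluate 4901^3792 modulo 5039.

876

4901^1 ≡ 4901 (mod 5039)
4901^2 ≡ 4901^2 = 24019801 ≡ 3927 (mod 5039)
4901^4 ≡ 3927^2 = 15421329 ≡ 1989 (mod 5039)
4901^8 ≡ 1989^2 = 3956121 ≡ 506 (mod 5039)
4901^16 ≡ 506^2 = 256036 ≡ 4086 (mod 5039)
4901^32 ≡ 4086^2 = 16695396 ≡ 1189 (mod 5039)
4901^64 ≡ 1189^2 = 1413721 ≡ 2801 (mod 5039)
4901^128 ≡ 2801^2 = 7845601 ≡ 4917 (mod 5039)
4901^256 ≡ 4917^2 = 24176889 ≡ 4806 (mod 5039)
4901^512 ≡ 4806^2 = 23097636 ≡ 3899 (mod 5039)
4901^1024 ≡ 3899^2 = 15202201 ≡ 4577 (mod 5039)
4901^2048 ≡ 4577^2 = 20948929 ≡ 1806 (mod 5039)
4901^3792 = 4901^2048 × 4901^1024 × 4901^512 × 4901^128 × 4901^64 × 4901^16 ≡ 1806 × 4577 × 3899 × 4917 × 2801 × 4086 (mod 5039).
Accumulate the product:
1806 × 4577 = 8266062 ≡ 2102
2102 × 3899 = 8195698 ≡ 2284
2284 × 4917 = 11230428 ≡ 3536
3536 × 2801 = 9904336 ≡ 2701
2701 × 4086 = 11036286 ≡ 876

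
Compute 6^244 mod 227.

53

By square-and-multiply:
6^1 ≡ 6 (mod 227)
6^2 ≡ 6^2 = 36 (mod 227)
6^4 ≡ 36^2 = 1296 ≡ 161 (mod 227)
6^8 ≡ 161^2 = 25921 ≡ 43 (mod 227)
6^16 ≡ 43^2 = 1849 ≡ 33 (mod 227)
6^32 ≡ 33^2 = 1089 ≡ 181 (mod 227)
6^64 ≡ 181^2 = 32761 ≡ 73 (mod 227)
6^128 ≡ 73^2 = 5329 ≡ 108 (mod 227)
6^244 = 6^128 × 6^64 × 6^32 × 6^16 × 6^4 ≡ 108 × 73 × 181 × 33 × 161 (mod 227).
Accumulate the product:
108 × 73 = 7884 ≡ 166
166 × 181 = 30046 ≡ 82
82 × 33 = 2706 ≡ 209
209 × 161 = 33649 ≡ 53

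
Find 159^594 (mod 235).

126

594 in binary is 1001010010, i.e. 594 = 512 + 64 + 16 + 2.
159^1 ≡ 159 (mod 235)
159^2 ≡ 159^2 = 25281 ≡ 136 (mod 235)
159^4 ≡ 136^2 = 18496 ≡ 166 (mod 235)
159^8 ≡ 166^2 = 27556 ≡ 61 (mod 235)
159^16 ≡ 61^2 = 3721 ≡ 196 (mod 235)
159^32 ≡ 196^2 = 38416 ≡ 111 (mod 235)
159^64 ≡ 111^2 = 12321 ≡ 101 (mod 235)
159^128 ≡ 101^2 = 10201 ≡ 96 (mod 235)
159^256 ≡ 96^2 = 9216 ≡ 51 (mod 235)
159^512 ≡ 51^2 = 2601 ≡ 16 (mod 235)
159^594 = 159^512 × 159^64 × 159^16 × 159^2 ≡ 16 × 101 × 196 × 136 (mod 235).
Accumulate the product:
16 × 101 = 1616 ≡ 206
206 × 196 = 40376 ≡ 191
191 × 136 = 25976 ≡ 126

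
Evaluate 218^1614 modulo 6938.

1614 in binary is 11001001110, i.e. 1614 = 1024 + 512 + 64 + 8 + 4 + 2.
218^1 ≡ 218 (mod 6938)
218^2 ≡ 218^2 = 47524 ≡ 5896 (mod 6938)
218^4 ≡ 5896^2 = 34762816 ≡ 3436 (mod 6938)
218^8 ≡ 3436^2 = 11806096 ≡ 4558 (mod 6938)
218^16 ≡ 4558^2 = 20775364 ≡ 2992 (mod 6938)
218^32 ≡ 2992^2 = 8952064 ≡ 2044 (mod 6938)
218^64 ≡ 2044^2 = 4177936 ≡ 1260 (mod 6938)
218^128 ≡ 1260^2 = 1587600 ≡ 5736 (mod 6938)
218^256 ≡ 5736^2 = 32901696 ≡ 1700 (mod 6938)
218^512 ≡ 1700^2 = 2890000 ≡ 3792 (mod 6938)
218^1024 ≡ 3792^2 = 14379264 ≡ 3728 (mod 6938)
218^1614 = 218^1024 · 218^512 · 218^64 · 218^8 · 218^4 · 218^2 ≡ 3728 · 3792 · 1260 · 4558 · 3436 · 5896 (mod 6938).
Accumulate the product:
3728 · 3792 = 14136576 ≡ 3870
3870 · 1260 = 4876200 ≡ 5724
5724 · 4558 = 26089992 ≡ 3112
3112 · 3436 = 10692832 ≡ 1374
1374 · 5896 = 8101104 ≡ 4458

4458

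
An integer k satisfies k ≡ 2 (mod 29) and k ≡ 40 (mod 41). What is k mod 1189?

901

29⁻¹ mod 41: 29·17 ≡ 1 (mod 41), so 29⁻¹ ≡ 17.
k = 2 + 29·((40 − 2)·17 mod 41) = 2 + 29·31 = 901.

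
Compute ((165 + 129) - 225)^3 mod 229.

123

165 + 129 = 294 ≡ 65 (mod 229)
65 - 225 = -160 ≡ 69 (mod 229)
(69)^3 ≡ 123 (mod 229)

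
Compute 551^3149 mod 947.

3149 in binary is 110001001101, i.e. 3149 = 2048 + 1024 + 64 + 8 + 4 + 1.
551^1 ≡ 551 (mod 947)
551^2 ≡ 551^2 = 303601 ≡ 561 (mod 947)
551^4 ≡ 561^2 = 314721 ≡ 317 (mod 947)
551^8 ≡ 317^2 = 100489 ≡ 107 (mod 947)
551^16 ≡ 107^2 = 11449 ≡ 85 (mod 947)
551^32 ≡ 85^2 = 7225 ≡ 596 (mod 947)
551^64 ≡ 596^2 = 355216 ≡ 91 (mod 947)
551^128 ≡ 91^2 = 8281 ≡ 705 (mod 947)
551^256 ≡ 705^2 = 497025 ≡ 797 (mod 947)
551^512 ≡ 797^2 = 635209 ≡ 719 (mod 947)
551^1024 ≡ 719^2 = 516961 ≡ 846 (mod 947)
551^2048 ≡ 846^2 = 715716 ≡ 731 (mod 947)
551^3149 = 551^2048 * 551^1024 * 551^64 * 551^8 * 551^4 * 551^1 ≡ 731 * 846 * 91 * 107 * 317 * 551 (mod 947).
Accumulate the product:
731 * 846 = 618426 ≡ 35
35 * 91 = 3185 ≡ 344
344 * 107 = 36808 ≡ 822
822 * 317 = 260574 ≡ 149
149 * 551 = 82099 ≡ 657

657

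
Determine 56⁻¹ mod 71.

52

71 = 1*56 + 15
56 = 3*15 + 11
15 = 1*11 + 4
11 = 2*4 + 3
4 = 1*3 + 1
3 = 3*1 + 0
gcd(56, 71) = 1, so the inverse exists.
Bézout: 1 = 15*71 − 19*56.
So 56⁻¹ ≡ −19 ≡ 52 (mod 71).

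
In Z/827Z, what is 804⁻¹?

By the extended Euclidean algorithm:
827 = 1*804 + 23
804 = 34*23 + 22
23 = 1*22 + 1
22 = 22*1 + 0
gcd(804, 827) = 1, so the inverse exists.
Back-substitute for 1:
1 = 1*23 − 1*22
  = −1*804 + 35*23
  = 35*827 − 36*804
So 804⁻¹ ≡ −36 ≡ 791 (mod 827).

791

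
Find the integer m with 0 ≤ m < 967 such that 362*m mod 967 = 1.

772

Run the extended Euclidean algorithm:
967 = 2×362 + 243
362 = 1×243 + 119
243 = 2×119 + 5
119 = 23×5 + 4
5 = 1×4 + 1
4 = 4×1 + 0
gcd(362, 967) = 1, so the inverse exists.
Bézout: 1 = 73×967 − 195×362.
So 362⁻¹ ≡ −195 ≡ 772 (mod 967).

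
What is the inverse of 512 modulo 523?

95

523 = 1·512 + 11
512 = 46·11 + 6
11 = 1·6 + 5
6 = 1·5 + 1
5 = 5·1 + 0
gcd(512, 523) = 1, so the inverse exists.
Bézout: 1 = −93·523 + 95·512.
So 512⁻¹ ≡ 95 (mod 523).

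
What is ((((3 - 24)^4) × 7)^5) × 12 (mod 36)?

3 - 24 = -21 ≡ 15 (mod 36)
(15)^4 ≡ 9 (mod 36)
9 × 7 = 63 ≡ 27 (mod 36)
(27)^5 ≡ 27 (mod 36)
27 × 12 = 324 ≡ 0 (mod 36)

0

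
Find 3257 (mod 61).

3257 = 53·61 + 24, so 3257 ≡ 24 (mod 61).

24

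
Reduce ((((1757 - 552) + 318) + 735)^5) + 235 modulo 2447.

1757 - 552 = 1205
1205 + 318 = 1523
1523 + 735 = 2258
(2258)^5 ≡ 958 (mod 2447)
958 + 235 = 1193

1193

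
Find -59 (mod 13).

6

-59 = -5*13 + 6, so -59 ≡ 6 (mod 13).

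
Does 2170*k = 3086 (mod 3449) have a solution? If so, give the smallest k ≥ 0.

gcd(2170, 3449) = 1, so a unique solution mod 3449 exists.
2170⁻¹ ≡ 240 (mod 3449).
k ≡ 240*3086 ≡ 2554 (mod 3449).

2554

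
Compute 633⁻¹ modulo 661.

118

Run the extended Euclidean algorithm:
661 = 1*633 + 28
633 = 22*28 + 17
28 = 1*17 + 11
17 = 1*11 + 6
11 = 1*6 + 5
6 = 1*5 + 1
5 = 5*1 + 0
gcd(633, 661) = 1, so the inverse exists.
Back-substitute for 1:
1 = 1*6 − 1*5
  = −1*11 + 2*6
  = 2*17 − 3*11
  = −3*28 + 5*17
  = 5*633 − 113*28
  = −113*661 + 118*633
So 633⁻¹ ≡ 118 (mod 661).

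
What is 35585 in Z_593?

35585 = 60×593 + 5, so 35585 ≡ 5 (mod 593).

5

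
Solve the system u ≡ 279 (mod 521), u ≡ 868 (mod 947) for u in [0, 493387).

521⁻¹ mod 947: 521*638 ≡ 1 (mod 947), so 521⁻¹ ≡ 638.
u = 279 + 521*((868 − 279)*638 mod 947) = 279 + 521*770 = 401449.

401449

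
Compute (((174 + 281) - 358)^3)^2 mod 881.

87

174 + 281 = 455
455 - 358 = 97
(97)^3 ≡ 838 (mod 881)
(838)^2 ≡ 87 (mod 881)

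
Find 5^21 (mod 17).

21 in binary is 10101, i.e. 21 = 16 + 4 + 1.
5^1 ≡ 5 (mod 17)
5^2 ≡ 5^2 = 25 ≡ 8 (mod 17)
5^4 ≡ 8^2 = 64 ≡ 13 (mod 17)
5^8 ≡ 13^2 = 169 ≡ 16 (mod 17)
5^16 ≡ 16^2 = 256 ≡ 1 (mod 17)
5^21 = 5^16 × 5^4 × 5^1 ≡ 1 × 13 × 5 (mod 17).
Accumulate the product:
1 × 13 = 13
13 × 5 = 65 ≡ 14

14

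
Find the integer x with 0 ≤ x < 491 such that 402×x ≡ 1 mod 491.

By the extended Euclidean algorithm:
491 = 1·402 + 89
402 = 4·89 + 46
89 = 1·46 + 43
46 = 1·43 + 3
43 = 14·3 + 1
3 = 3·1 + 0
gcd(402, 491) = 1, so the inverse exists.
Back-substitute for 1:
1 = 1·43 − 14·3
  = −14·46 + 15·43
  = 15·89 − 29·46
  = −29·402 + 131·89
  = 131·491 − 160·402
So 402⁻¹ ≡ −160 ≡ 331 (mod 491).

331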